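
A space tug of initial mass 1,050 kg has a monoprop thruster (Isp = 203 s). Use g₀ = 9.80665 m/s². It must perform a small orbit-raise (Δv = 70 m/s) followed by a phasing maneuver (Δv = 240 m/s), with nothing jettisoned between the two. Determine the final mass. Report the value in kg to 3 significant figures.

v_e = Isp · g₀ = 203 × 9.80665 = 1990.7 m/s.
After the first burn: m = 1050 × exp(−70/1990.7) = 1050 × 0.96545 = 1,013.72 kg.
After the second burn: m = 1,013.72 × exp(−240/1990.7) = 1,013.72 × 0.88643 = 898.592 kg.

final mass ≈ 899 kg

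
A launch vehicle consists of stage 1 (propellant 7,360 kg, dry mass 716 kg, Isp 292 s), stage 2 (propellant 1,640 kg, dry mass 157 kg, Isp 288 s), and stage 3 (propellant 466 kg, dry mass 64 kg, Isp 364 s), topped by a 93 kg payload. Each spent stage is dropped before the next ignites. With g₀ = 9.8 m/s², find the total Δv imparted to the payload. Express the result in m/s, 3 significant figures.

Ignition mass of stage 1 = 7,360+716 + 1,640+157 + 466+64 + 93 = 10,496 kg.
Stage 1: m₀ = 10,496 kg, m_f = 10,496 − 7,360 = 3,136 kg; Δv = 292×9.8×ln(3.347) = 2861.6×1.2080 ≈ 3457 m/s.
Stage 2: m₀ = 2,420 kg, m_f = 2,420 − 1,640 = 780 kg; Δv = 288×9.8×ln(3.103) = 2822.4×1.1322 ≈ 3196 m/s.
Stage 3: m₀ = 623 kg, m_f = 623 − 466 = 157 kg; Δv = 364×9.8×ln(3.968) = 3567.2×1.3783 ≈ 4917 m/s.
Total Δv = 3457 + 3196 + 4917 = 11570 m/s.

Δv ≈ 11600 m/s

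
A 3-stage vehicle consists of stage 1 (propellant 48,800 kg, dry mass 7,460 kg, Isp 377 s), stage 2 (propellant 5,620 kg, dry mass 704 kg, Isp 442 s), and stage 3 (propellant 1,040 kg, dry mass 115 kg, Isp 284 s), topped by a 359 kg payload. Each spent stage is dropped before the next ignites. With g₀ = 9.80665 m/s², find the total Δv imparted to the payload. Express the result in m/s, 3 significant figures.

Ignition mass of stage 1 = 48,800+7,460 + 5,620+704 + 1,040+115 + 359 = 64,098 kg.
Stage 1: m₀ = 64,098 kg, m_f = 64,098 − 48,800 = 15,298 kg; Δv = 377×9.80665×ln(4.19) = 3697.1×1.4327 ≈ 5297 m/s.
Stage 2: m₀ = 7,838 kg, m_f = 7,838 − 5,620 = 2,218 kg; Δv = 442×9.80665×ln(3.534) = 4334.5×1.2624 ≈ 5472 m/s.
Stage 3: m₀ = 1,514 kg, m_f = 1,514 − 1,040 = 474 kg; Δv = 284×9.80665×ln(3.194) = 2785.1×1.1613 ≈ 3234 m/s.
Total Δv = 5297 + 5472 + 3234 = 14003 m/s.

Δv ≈ 14000 m/s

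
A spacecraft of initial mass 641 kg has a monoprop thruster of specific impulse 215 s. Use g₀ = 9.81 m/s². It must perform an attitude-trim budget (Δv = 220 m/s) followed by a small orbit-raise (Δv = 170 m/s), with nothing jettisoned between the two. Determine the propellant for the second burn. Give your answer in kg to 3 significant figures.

v_e = Isp · g₀ = 215 × 9.81 = 2109.2 m/s.
After the first burn: m = 641 × exp(−220/2109.2) = 641 × 0.90095 = 577.509 kg.
After the second burn: m = 577.509 × exp(−170/2109.2) = 577.509 × 0.92256 = 532.787 kg.
Second-burn propellant = 577.509 − 532.787 = 44.722 kg.

propellant for the second burn ≈ 44.7 kg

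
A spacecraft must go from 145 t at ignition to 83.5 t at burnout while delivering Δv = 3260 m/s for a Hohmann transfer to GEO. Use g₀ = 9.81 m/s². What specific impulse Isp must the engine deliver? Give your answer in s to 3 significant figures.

Isp ≈ 602 s

ln(m₀/m_f) = ln(145000/83500) = ln(1.737) = 0.5519.
Using Δv = v_e ln(m₀/m_f): v_e = Δv / ln(m₀/m_f) = 3260 / 0.5519 = 5907.0 m/s.
Isp = v_e / g₀ = 5907.0 / 9.81 = 602.1 s.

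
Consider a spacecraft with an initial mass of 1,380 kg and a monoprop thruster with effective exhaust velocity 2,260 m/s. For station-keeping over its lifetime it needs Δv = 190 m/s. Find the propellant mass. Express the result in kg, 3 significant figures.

propellant mass ≈ 111 kg

From the ideal rocket equation, m₀/m_f = exp(Δv / v_e) = exp(190 / 2260.0) = exp(0.0841) = 1.0877.
m_f = 1,380 / 1.0877 = 1,268.73 kg, so propellant = m₀ − m_f = 1,380 − 1,268.73 = 111.27 kg.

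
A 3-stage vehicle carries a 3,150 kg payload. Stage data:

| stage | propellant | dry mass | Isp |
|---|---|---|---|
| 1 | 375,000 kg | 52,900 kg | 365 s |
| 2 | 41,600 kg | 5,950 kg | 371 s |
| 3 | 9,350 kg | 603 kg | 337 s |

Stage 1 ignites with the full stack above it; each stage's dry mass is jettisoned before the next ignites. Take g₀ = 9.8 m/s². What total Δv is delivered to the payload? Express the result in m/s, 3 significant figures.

Δv ≈ 13600 m/s

Ignition mass of stage 1 = 375,000+52,900 + 41,600+5,950 + 9,350+603 + 3,150 = 488,553 kg.
Stage 1: m₀ = 488,553 kg, m_f = 488,553 − 375,000 = 113,553 kg; Δv = 365×9.8×ln(4.302) = 3577.0×1.4592 ≈ 5219 m/s.
Stage 2: m₀ = 60,653 kg, m_f = 60,653 − 41,600 = 19,053 kg; Δv = 371×9.8×ln(3.183) = 3635.8×1.1579 ≈ 4210 m/s.
Stage 3: m₀ = 13,103 kg, m_f = 13,103 − 9,350 = 3,753 kg; Δv = 337×9.8×ln(3.491) = 3302.6×1.2503 ≈ 4129 m/s.
Total Δv = 5219 + 4210 + 4129 = 13558 m/s.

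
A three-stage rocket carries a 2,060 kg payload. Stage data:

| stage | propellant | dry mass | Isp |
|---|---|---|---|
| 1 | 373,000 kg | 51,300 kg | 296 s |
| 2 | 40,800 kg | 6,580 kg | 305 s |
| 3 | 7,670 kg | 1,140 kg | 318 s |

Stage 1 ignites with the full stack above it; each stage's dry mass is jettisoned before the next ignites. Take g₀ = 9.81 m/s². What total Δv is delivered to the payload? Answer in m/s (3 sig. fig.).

Δv ≈ 11700 m/s

Ignition mass of stage 1 = 373,000+51,300 + 40,800+6,580 + 7,670+1,140 + 2,060 = 482,550 kg.
Stage 1: m₀ = 482,550 kg, m_f = 482,550 − 373,000 = 109,550 kg; Δv = 296×9.81×ln(4.405) = 2903.8×1.4827 ≈ 4305 m/s.
Stage 2: m₀ = 58,250 kg, m_f = 58,250 − 40,800 = 17,450 kg; Δv = 305×9.81×ln(3.338) = 2992.1×1.2054 ≈ 3607 m/s.
Stage 3: m₀ = 10,870 kg, m_f = 10,870 − 7,670 = 3,200 kg; Δv = 318×9.81×ln(3.397) = 3119.6×1.2229 ≈ 3815 m/s.
Total Δv = 4305 + 3607 + 3815 = 11727 m/s.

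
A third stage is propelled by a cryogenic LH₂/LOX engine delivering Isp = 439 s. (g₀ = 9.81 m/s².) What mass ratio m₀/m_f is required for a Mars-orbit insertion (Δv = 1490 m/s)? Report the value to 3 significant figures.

v_e = Isp · g₀ = 439 × 9.81 = 4306.6 m/s.
Using Δv = v_e ln(m₀/m_f): m₀/m_f = exp(Δv / v_e) = exp(1490 / 4306.6) = exp(0.3460) = 1.4134.

mass ratio ≈ 1.41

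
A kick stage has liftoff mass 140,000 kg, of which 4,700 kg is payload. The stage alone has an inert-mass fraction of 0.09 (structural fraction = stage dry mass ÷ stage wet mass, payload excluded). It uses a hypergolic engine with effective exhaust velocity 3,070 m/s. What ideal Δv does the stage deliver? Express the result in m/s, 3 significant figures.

Stage wet mass = m₀ − payload = 140,000 − 4,700 = 135,300 kg.
Stage dry mass = ε × stage wet mass = 0.09 × 135,300 = 12,177 kg.
Burnout mass m_f = stage dry + payload = 12,177 + 4,700 = 16,877 kg.
Δv = v_e · ln(140,000/16,877) = 3070.0 × ln(8.295) = 3070.0 × 2.1157 ≈ 6495 m/s.

Δv ≈ 6500 m/s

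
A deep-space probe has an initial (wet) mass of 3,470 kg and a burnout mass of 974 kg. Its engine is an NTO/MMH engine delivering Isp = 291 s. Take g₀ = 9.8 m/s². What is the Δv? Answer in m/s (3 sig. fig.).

Δv ≈ 3620 m/s

v_e = Isp · g₀ = 291 × 9.8 = 2851.8 m/s.
Δv = v_e · ln(m₀/m_f) = 2851.8 × ln(3.563) = 2851.8 × 1.2705 ≈ 3623.2 m/s.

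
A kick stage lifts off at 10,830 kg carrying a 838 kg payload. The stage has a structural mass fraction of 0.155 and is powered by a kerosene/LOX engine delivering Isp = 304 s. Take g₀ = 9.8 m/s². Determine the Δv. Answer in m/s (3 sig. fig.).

Stage wet mass = m₀ − payload = 10,830 − 838 = 9,992 kg.
Stage dry mass = ε × stage wet mass = 0.155 × 9,992 = 1,548.76 kg.
Burnout mass m_f = stage dry + payload = 1,548.76 + 838 = 2,386.76 kg.
v_e = Isp · g₀ = 304 × 9.8 = 2979.2 m/s.
Δv = v_e · ln(10,830/2,386.76) = 2979.2 × ln(4.538) = 2979.2 × 1.5124 ≈ 4506 m/s.

Δv ≈ 4510 m/s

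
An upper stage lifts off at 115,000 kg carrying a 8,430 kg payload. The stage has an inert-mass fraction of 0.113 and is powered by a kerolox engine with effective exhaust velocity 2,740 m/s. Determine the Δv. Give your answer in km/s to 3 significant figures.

Δv ≈ 4.73 km/s

Stage wet mass = m₀ − payload = 115,000 − 8,430 = 106,570 kg.
Stage dry mass = ε × stage wet mass = 0.113 × 106,570 = 12,042.4 kg.
Burnout mass m_f = stage dry + payload = 12,042.4 + 8,430 = 20,472.4 kg.
Rocket equation: Δv = v_e · ln(115,000/20,472.4) = 2740.0 × ln(5.617) = 2740.0 × 1.7259 ≈ 4729 m/s.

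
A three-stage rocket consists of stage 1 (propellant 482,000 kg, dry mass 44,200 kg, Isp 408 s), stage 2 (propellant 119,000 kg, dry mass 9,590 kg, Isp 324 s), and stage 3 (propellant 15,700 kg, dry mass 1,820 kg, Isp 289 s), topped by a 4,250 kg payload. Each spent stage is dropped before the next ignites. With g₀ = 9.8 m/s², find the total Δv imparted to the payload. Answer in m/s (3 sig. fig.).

Ignition mass of stage 1 = 482,000+44,200 + 119,000+9,590 + 15,700+1,820 + 4,250 = 676,560 kg.
Stage 1: m₀ = 676,560 kg, m_f = 676,560 − 482,000 = 194,560 kg; Δv = 408×9.8×ln(3.477) = 3998.4×1.2463 ≈ 4983 m/s.
Stage 2: m₀ = 150,360 kg, m_f = 150,360 − 119,000 = 31,360 kg; Δv = 324×9.8×ln(4.795) = 3175.2×1.5675 ≈ 4977 m/s.
Stage 3: m₀ = 21,770 kg, m_f = 21,770 − 15,700 = 6,070 kg; Δv = 289×9.8×ln(3.586) = 2832.2×1.2772 ≈ 3617 m/s.
Total Δv = 4983 + 4977 + 3617 = 13577 m/s.

Δv ≈ 13600 m/s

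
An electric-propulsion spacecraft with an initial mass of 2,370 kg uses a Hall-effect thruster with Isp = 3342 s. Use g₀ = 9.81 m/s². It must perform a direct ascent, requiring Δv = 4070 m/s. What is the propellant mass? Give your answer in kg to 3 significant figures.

v_e = Isp · g₀ = 3342 × 9.81 = 32785.0 m/s.
By the Tsiolkovsky rocket equation, m₀/m_f = exp(Δv / v_e) = exp(4070 / 32785.0) = exp(0.1241) = 1.1322.
m_f = 2,370 / 1.1322 = 2,093.27 kg, so propellant = m₀ − m_f = 2,370 − 2,093.27 = 276.73 kg.

propellant mass ≈ 277 kg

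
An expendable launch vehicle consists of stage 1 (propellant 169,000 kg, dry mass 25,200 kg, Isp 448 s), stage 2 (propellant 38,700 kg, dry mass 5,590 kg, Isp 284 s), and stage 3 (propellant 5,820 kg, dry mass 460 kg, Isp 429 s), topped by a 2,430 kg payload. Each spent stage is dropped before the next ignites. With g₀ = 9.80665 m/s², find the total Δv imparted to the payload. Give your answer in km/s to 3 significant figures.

Ignition mass of stage 1 = 169,000+25,200 + 38,700+5,590 + 5,820+460 + 2,430 = 247,200 kg.
Stage 1: m₀ = 247,200 kg, m_f = 247,200 − 169,000 = 78,200 kg; Δv = 448×9.80665×ln(3.161) = 4393.4×1.1509 ≈ 5056 m/s.
Stage 2: m₀ = 53,000 kg, m_f = 53,000 − 38,700 = 14,300 kg; Δv = 284×9.80665×ln(3.706) = 2785.1×1.3100 ≈ 3649 m/s.
Stage 3: m₀ = 8,710 kg, m_f = 8,710 − 5,820 = 2,890 kg; Δv = 429×9.80665×ln(3.014) = 4207.1×1.1032 ≈ 4641 m/s.
Total Δv = 5056 + 3649 + 4641 = 13346 m/s.

Δv ≈ 13.3 km/s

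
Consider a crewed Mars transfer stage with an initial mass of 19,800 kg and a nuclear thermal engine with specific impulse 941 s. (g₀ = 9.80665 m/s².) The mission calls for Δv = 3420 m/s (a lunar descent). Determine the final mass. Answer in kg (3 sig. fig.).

final mass ≈ 13700 kg

v_e = Isp · g₀ = 941 × 9.80665 = 9228.1 m/s.
Rocket equation: m₀/m_f = exp(Δv / v_e) = exp(3420 / 9228.1) = exp(0.3706) = 1.4486.
m_f = m₀ / 1.4486 = 19,800 / 1.4486 = 13,668.4 kg.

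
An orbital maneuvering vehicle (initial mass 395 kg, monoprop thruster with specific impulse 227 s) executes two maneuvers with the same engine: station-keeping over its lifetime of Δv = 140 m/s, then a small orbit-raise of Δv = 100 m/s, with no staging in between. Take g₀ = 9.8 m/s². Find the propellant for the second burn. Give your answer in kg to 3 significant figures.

v_e = Isp · g₀ = 227 × 9.8 = 2224.6 m/s.
After the first burn: m = 395 × exp(−140/2224.6) = 395 × 0.93901 = 370.909 kg.
After the second burn: m = 370.909 × exp(−100/2224.6) = 370.909 × 0.95604 = 354.604 kg.
Second-burn propellant = 370.909 − 354.604 = 16.305 kg.

propellant for the second burn ≈ 16.3 kg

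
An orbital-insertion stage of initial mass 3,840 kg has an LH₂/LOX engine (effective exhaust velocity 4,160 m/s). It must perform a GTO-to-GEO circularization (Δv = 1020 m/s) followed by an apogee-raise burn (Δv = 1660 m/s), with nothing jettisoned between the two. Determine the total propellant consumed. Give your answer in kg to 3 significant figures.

total propellant consumed ≈ 1820 kg

After the first burn: m = 3840 × exp(−1020/4160.0) = 3840 × 0.78255 = 3,004.99 kg.
After the second burn: m = 3,004.99 × exp(−1660/4160.0) = 3,004.99 × 0.67096 = 2,016.23 kg.
Total propellant = m₀ − m_final = 3840 − 2,016.23 = 1,823.77 kg.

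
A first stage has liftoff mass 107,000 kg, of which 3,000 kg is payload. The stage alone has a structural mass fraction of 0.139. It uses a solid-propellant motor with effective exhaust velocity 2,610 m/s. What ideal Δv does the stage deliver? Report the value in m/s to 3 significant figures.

Stage wet mass = m₀ − payload = 107,000 − 3,000 = 104,000 kg.
Stage dry mass = ε × stage wet mass = 0.139 × 104,000 = 14,456 kg.
Burnout mass m_f = stage dry + payload = 14,456 + 3,000 = 17,456 kg.
Rocket equation: Δv = v_e · ln(107,000/17,456) = 2610.0 × ln(6.13) = 2610.0 × 1.8131 ≈ 4732 m/s.

Δv ≈ 4730 m/s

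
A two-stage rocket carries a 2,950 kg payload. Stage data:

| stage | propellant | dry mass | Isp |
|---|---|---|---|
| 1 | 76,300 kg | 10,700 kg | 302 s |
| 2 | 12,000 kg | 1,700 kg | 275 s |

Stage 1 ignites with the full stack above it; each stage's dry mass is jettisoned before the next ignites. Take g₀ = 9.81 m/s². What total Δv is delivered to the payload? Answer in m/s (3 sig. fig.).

Δv ≈ 7390 m/s

Ignition mass of stage 1 = 76,300+10,700 + 12,000+1,700 + 2,950 = 103,650 kg.
Stage 1: m₀ = 103,650 kg, m_f = 103,650 − 76,300 = 27,350 kg; Δv = 302×9.81×ln(3.79) = 2962.6×1.3323 ≈ 3947 m/s.
Stage 2: m₀ = 16,650 kg, m_f = 16,650 − 12,000 = 4,650 kg; Δv = 275×9.81×ln(3.581) = 2697.8×1.2755 ≈ 3441 m/s.
Total Δv = 3947 + 3441 = 7388 m/s.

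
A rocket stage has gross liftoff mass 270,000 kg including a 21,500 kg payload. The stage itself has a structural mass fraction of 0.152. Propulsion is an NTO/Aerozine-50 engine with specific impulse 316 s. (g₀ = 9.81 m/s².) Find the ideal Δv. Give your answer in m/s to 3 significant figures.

Stage wet mass = m₀ − payload = 270,000 − 21,500 = 248,500 kg.
Stage dry mass = ε × stage wet mass = 0.152 × 248,500 = 37,772 kg.
Burnout mass m_f = stage dry + payload = 37,772 + 21,500 = 59,272 kg.
v_e = Isp · g₀ = 316 × 9.81 = 3100.0 m/s.
Δv = v_e · ln(270,000/59,272) = 3100.0 × ln(4.555) = 3100.0 × 1.5163 ≈ 4700 m/s.

Δv ≈ 4700 m/s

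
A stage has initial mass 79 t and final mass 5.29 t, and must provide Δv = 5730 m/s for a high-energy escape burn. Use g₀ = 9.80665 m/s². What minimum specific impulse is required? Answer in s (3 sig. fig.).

Isp ≈ 216 s

ln(m₀/m_f) = ln(79000/5290) = ln(14.93) = 2.7036.
From the ideal rocket equation, v_e = Δv / ln(m₀/m_f) = 5730 / 2.7036 = 2119.4 m/s.
Isp = v_e / g₀ = 2119.4 / 9.80665 = 216.1 s.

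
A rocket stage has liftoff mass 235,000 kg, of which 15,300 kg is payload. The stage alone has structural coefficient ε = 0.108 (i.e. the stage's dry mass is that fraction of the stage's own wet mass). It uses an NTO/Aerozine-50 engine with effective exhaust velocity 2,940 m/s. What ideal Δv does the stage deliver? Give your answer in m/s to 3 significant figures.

Δv ≈ 5280 m/s

Stage wet mass = m₀ − payload = 235,000 − 15,300 = 219,700 kg.
Stage dry mass = ε × stage wet mass = 0.108 × 219,700 = 23,727.6 kg.
Burnout mass m_f = stage dry + payload = 23,727.6 + 15,300 = 39,027.6 kg.
Rocket equation: Δv = v_e · ln(235,000/39,027.6) = 2940.0 × ln(6.021) = 2940.0 × 1.7953 ≈ 5278 m/s.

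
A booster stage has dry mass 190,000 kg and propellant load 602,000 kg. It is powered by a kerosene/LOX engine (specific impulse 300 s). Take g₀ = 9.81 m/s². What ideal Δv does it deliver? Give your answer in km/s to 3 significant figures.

Δv ≈ 4.20 km/s

v_e = Isp · g₀ = 300 × 9.81 = 2943.0 m/s.
m₀ = m_dry + m_prop = 190,000 + 602,000 = 792,000 kg.
From the ideal rocket equation, Δv = v_e · ln(m₀/m_f) = 2943.0 × ln(4.168) = 2943.0 × 1.4275 ≈ 4201.2 m/s.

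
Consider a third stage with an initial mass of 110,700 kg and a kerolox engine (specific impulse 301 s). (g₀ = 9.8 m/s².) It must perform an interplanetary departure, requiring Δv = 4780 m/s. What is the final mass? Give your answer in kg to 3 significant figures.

final mass ≈ 21900 kg

v_e = Isp · g₀ = 301 × 9.8 = 2949.8 m/s.
m₀/m_f = exp(Δv / v_e) = exp(4780 / 2949.8) = exp(1.6204) = 5.0554.
m_f = m₀ / 5.0554 = 110,700 / 5.0554 = 21,897.4 kg.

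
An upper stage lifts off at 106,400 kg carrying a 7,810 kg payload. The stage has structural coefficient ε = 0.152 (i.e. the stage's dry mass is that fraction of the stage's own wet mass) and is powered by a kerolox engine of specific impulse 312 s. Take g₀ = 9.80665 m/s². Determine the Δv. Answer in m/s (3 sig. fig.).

Stage wet mass = m₀ − payload = 106,400 − 7,810 = 98,590 kg.
Stage dry mass = ε × stage wet mass = 0.152 × 98,590 = 14,985.7 kg.
Burnout mass m_f = stage dry + payload = 14,985.7 + 7,810 = 22,795.7 kg.
v_e = Isp · g₀ = 312 × 9.80665 = 3059.7 m/s.
By the Tsiolkovsky rocket equation, Δv = v_e · ln(106,400/22,795.7) = 3059.7 × ln(4.668) = 3059.7 × 1.5406 ≈ 4714 m/s.

Δv ≈ 4710 m/s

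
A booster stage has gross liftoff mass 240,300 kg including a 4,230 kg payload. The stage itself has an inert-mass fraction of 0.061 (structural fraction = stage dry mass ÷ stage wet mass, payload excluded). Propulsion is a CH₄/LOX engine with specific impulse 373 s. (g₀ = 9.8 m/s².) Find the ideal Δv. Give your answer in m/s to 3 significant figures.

Δv ≈ 9350 m/s

Stage wet mass = m₀ − payload = 240,300 − 4,230 = 236,070 kg.
Stage dry mass = ε × stage wet mass = 0.061 × 236,070 = 14,400.3 kg.
Burnout mass m_f = stage dry + payload = 14,400.3 + 4,230 = 18,630.3 kg.
v_e = Isp · g₀ = 373 × 9.8 = 3655.4 m/s.
Δv = v_e · ln(240,300/18,630.3) = 3655.4 × ln(12.9) = 3655.4 × 2.5571 ≈ 9347 m/s.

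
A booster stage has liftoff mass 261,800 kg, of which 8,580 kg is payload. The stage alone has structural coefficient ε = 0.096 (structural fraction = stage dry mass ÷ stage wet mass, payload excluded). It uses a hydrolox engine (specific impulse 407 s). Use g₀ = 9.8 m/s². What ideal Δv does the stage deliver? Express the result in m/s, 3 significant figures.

Δv ≈ 8270 m/s

Stage wet mass = m₀ − payload = 261,800 − 8,580 = 253,220 kg.
Stage dry mass = ε × stage wet mass = 0.096 × 253,220 = 24,309.1 kg.
Burnout mass m_f = stage dry + payload = 24,309.1 + 8,580 = 32,889.1 kg.
v_e = Isp · g₀ = 407 × 9.8 = 3988.6 m/s.
Δv = v_e · ln(261,800/32,889.1) = 3988.6 × ln(7.96) = 3988.6 × 2.0744 ≈ 8274 m/s.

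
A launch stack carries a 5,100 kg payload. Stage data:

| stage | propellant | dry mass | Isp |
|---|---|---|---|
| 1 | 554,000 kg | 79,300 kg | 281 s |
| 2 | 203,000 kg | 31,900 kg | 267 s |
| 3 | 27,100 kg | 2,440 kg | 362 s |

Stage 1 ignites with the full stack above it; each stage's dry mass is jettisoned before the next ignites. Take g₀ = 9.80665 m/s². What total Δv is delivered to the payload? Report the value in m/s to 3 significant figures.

Ignition mass of stage 1 = 554,000+79,300 + 203,000+31,900 + 27,100+2,440 + 5,100 = 902,840 kg.
Stage 1: m₀ = 902,840 kg, m_f = 902,840 − 554,000 = 348,840 kg; Δv = 281×9.80665×ln(2.588) = 2755.7×0.9509 ≈ 2620 m/s.
Stage 2: m₀ = 269,540 kg, m_f = 269,540 − 203,000 = 66,540 kg; Δv = 267×9.80665×ln(4.051) = 2618.4×1.3989 ≈ 3663 m/s.
Stage 3: m₀ = 34,640 kg, m_f = 34,640 − 27,100 = 7,540 kg; Δv = 362×9.80665×ln(4.594) = 3550.0×1.5248 ≈ 5413 m/s.
Total Δv = 2620 + 3663 + 5413 = 11696 m/s.

Δv ≈ 11700 m/s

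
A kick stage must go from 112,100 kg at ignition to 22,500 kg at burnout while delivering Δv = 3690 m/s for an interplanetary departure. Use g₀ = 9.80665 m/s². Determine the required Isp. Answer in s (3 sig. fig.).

ln(m₀/m_f) = ln(112100/22500) = ln(4.982) = 1.6059.
By the Tsiolkovsky rocket equation, v_e = Δv / ln(m₀/m_f) = 3690 / 1.6059 = 2297.8 m/s.
Isp = v_e / g₀ = 2297.8 / 9.80665 = 234.3 s.

Isp ≈ 234 s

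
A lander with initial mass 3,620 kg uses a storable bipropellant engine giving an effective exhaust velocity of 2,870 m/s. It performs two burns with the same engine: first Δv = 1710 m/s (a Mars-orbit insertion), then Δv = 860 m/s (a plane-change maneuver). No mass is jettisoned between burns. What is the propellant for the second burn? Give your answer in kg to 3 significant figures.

propellant for the second burn ≈ 517 kg

After the first burn: m = 3620 × exp(−1710/2870.0) = 3620 × 0.55111 = 1,995.02 kg.
After the second burn: m = 1,995.02 × exp(−860/2870.0) = 1,995.02 × 0.74108 = 1,478.47 kg.
Second-burn propellant = 1,995.02 − 1,478.47 = 516.55 kg.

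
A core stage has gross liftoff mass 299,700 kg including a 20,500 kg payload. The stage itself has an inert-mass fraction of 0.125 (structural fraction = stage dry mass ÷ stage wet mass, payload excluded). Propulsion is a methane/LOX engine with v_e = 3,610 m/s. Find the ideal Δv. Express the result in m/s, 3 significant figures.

Stage wet mass = m₀ − payload = 299,700 − 20,500 = 279,200 kg.
Stage dry mass = ε × stage wet mass = 0.125 × 279,200 = 34,900 kg.
Burnout mass m_f = stage dry + payload = 34,900 + 20,500 = 55,400 kg.
Rocket equation: Δv = v_e · ln(299,700/55,400) = 3610.0 × ln(5.41) = 3610.0 × 1.6882 ≈ 6094 m/s.

Δv ≈ 6090 m/s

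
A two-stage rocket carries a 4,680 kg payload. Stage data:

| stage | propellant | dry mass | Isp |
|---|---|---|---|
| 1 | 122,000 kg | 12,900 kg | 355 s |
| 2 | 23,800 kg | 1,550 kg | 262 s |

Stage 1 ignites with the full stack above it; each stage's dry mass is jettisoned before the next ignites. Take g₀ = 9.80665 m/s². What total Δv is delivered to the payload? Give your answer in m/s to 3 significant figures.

Δv ≈ 8730 m/s

Ignition mass of stage 1 = 122,000+12,900 + 23,800+1,550 + 4,680 = 164,930 kg.
Stage 1: m₀ = 164,930 kg, m_f = 164,930 − 122,000 = 42,930 kg; Δv = 355×9.80665×ln(3.842) = 3481.4×1.3460 ≈ 4686 m/s.
Stage 2: m₀ = 30,030 kg, m_f = 30,030 − 23,800 = 6,230 kg; Δv = 262×9.80665×ln(4.82) = 2569.3×1.5728 ≈ 4041 m/s.
Total Δv = 4686 + 4041 = 8727 m/s.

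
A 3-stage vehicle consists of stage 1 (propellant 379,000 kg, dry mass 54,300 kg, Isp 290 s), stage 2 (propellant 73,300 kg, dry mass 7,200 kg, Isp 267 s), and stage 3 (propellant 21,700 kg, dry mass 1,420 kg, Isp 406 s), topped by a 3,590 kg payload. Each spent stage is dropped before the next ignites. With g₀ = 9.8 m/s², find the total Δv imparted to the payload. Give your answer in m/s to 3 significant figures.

Δv ≈ 13100 m/s

Ignition mass of stage 1 = 379,000+54,300 + 73,300+7,200 + 21,700+1,420 + 3,590 = 540,510 kg.
Stage 1: m₀ = 540,510 kg, m_f = 540,510 − 379,000 = 161,510 kg; Δv = 290×9.8×ln(3.347) = 2842.0×1.2079 ≈ 3433 m/s.
Stage 2: m₀ = 107,210 kg, m_f = 107,210 − 73,300 = 33,910 kg; Δv = 267×9.8×ln(3.162) = 2616.6×1.1511 ≈ 3012 m/s.
Stage 3: m₀ = 26,710 kg, m_f = 26,710 − 21,700 = 5,010 kg; Δv = 406×9.8×ln(5.331) = 3978.8×1.6736 ≈ 6659 m/s.
Total Δv = 3433 + 3012 + 6659 = 13104 m/s.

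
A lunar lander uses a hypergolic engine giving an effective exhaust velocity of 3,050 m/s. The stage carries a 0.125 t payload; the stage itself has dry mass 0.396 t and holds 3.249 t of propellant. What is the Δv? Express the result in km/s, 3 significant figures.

m₀ = payload + dry + propellant = 0.125 + 0.396 + 3.249 = 3.77 t.
m_f = payload + dry = 0.125 + 0.396 = 0.521 t.
Δv = v_e · ln(m₀/m_f) = 3050.0 × ln(7.236) = 3050.0 × 1.9791 ≈ 6036.2 m/s.

Δv ≈ 6.04 km/s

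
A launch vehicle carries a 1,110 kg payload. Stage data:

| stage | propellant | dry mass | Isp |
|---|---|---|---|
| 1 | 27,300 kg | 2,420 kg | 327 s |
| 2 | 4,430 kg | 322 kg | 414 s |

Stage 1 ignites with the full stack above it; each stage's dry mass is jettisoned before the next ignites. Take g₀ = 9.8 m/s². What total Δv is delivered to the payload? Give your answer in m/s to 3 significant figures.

Δv ≈ 10400 m/s

Ignition mass of stage 1 = 27,300+2,420 + 4,430+322 + 1,110 = 35,582 kg.
Stage 1: m₀ = 35,582 kg, m_f = 35,582 − 27,300 = 8,282 kg; Δv = 327×9.8×ln(4.296) = 3204.6×1.4578 ≈ 4672 m/s.
Stage 2: m₀ = 5,862 kg, m_f = 5,862 − 4,430 = 1,432 kg; Δv = 414×9.8×ln(4.094) = 4057.2×1.4094 ≈ 5718 m/s.
Total Δv = 4672 + 5718 = 10390 m/s.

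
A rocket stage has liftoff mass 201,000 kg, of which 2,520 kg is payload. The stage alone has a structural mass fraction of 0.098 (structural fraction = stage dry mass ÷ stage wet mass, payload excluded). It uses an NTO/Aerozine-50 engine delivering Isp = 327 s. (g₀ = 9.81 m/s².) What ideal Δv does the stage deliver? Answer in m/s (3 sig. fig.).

Stage wet mass = m₀ − payload = 201,000 − 2,520 = 198,480 kg.
Stage dry mass = ε × stage wet mass = 0.098 × 198,480 = 19,451 kg.
Burnout mass m_f = stage dry + payload = 19,451 + 2,520 = 21,971 kg.
v_e = Isp · g₀ = 327 × 9.81 = 3207.9 m/s.
Δv = v_e · ln(201,000/21,971) = 3207.9 × ln(9.148) = 3207.9 × 2.2136 ≈ 7101 m/s.

Δv ≈ 7100 m/s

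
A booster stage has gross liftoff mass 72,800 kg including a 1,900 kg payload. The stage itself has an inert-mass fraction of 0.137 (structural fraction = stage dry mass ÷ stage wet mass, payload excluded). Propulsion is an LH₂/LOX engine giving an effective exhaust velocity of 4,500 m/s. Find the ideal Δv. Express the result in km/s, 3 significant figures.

Stage wet mass = m₀ − payload = 72,800 − 1,900 = 70,900 kg.
Stage dry mass = ε × stage wet mass = 0.137 × 70,900 = 9,713.3 kg.
Burnout mass m_f = stage dry + payload = 9,713.3 + 1,900 = 11,613.3 kg.
Using Δv = v_e ln(m₀/m_f): Δv = v_e · ln(72,800/11,613.3) = 4500.0 × ln(6.269) = 4500.0 × 1.8356 ≈ 8260 m/s.

Δv ≈ 8.26 km/s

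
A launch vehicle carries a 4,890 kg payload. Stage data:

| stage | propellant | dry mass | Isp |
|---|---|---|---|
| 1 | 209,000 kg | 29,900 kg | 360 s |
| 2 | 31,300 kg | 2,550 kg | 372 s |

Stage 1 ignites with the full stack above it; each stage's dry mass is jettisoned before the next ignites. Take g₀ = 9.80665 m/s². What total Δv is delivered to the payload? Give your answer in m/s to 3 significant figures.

Δv ≈ 11000 m/s

Ignition mass of stage 1 = 209,000+29,900 + 31,300+2,550 + 4,890 = 277,640 kg.
Stage 1: m₀ = 277,640 kg, m_f = 277,640 − 209,000 = 68,640 kg; Δv = 360×9.80665×ln(4.045) = 3530.4×1.3974 ≈ 4934 m/s.
Stage 2: m₀ = 38,740 kg, m_f = 38,740 − 31,300 = 7,440 kg; Δv = 372×9.80665×ln(5.207) = 3648.1×1.6500 ≈ 6019 m/s.
Total Δv = 4934 + 6019 = 10953 m/s.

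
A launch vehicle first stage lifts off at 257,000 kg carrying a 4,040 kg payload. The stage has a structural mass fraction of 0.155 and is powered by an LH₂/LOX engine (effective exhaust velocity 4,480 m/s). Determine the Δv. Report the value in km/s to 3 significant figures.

Stage wet mass = m₀ − payload = 257,000 − 4,040 = 252,960 kg.
Stage dry mass = ε × stage wet mass = 0.155 × 252,960 = 39,208.8 kg.
Burnout mass m_f = stage dry + payload = 39,208.8 + 4,040 = 43,248.8 kg.
Using Δv = v_e ln(m₀/m_f): Δv = v_e · ln(257,000/43,248.8) = 4480.0 × ln(5.942) = 4480.0 × 1.7821 ≈ 7984 m/s.

Δv ≈ 7.98 km/s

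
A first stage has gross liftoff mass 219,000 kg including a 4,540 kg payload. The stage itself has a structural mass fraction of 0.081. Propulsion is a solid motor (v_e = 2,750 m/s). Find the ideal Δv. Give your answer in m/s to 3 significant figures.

Stage wet mass = m₀ − payload = 219,000 − 4,540 = 214,460 kg.
Stage dry mass = ε × stage wet mass = 0.081 × 214,460 = 17,371.3 kg.
Burnout mass m_f = stage dry + payload = 17,371.3 + 4,540 = 21,911.3 kg.
Δv = v_e · ln(219,000/21,911.3) = 2750.0 × ln(9.995) = 2750.0 × 2.3021 ≈ 6331 m/s.

Δv ≈ 6330 m/s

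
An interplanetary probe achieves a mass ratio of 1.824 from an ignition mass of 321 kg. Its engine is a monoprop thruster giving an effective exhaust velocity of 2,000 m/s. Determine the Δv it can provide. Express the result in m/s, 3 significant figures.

Rocket equation: Δv = v_e · ln(1.824) = 2000.0 × 0.6010 ≈ 1202.1 m/s.

Δv ≈ 1200 m/s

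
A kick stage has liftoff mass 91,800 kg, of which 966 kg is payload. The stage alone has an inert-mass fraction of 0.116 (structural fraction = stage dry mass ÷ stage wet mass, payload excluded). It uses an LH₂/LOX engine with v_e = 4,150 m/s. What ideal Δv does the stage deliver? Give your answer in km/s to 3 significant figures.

Δv ≈ 8.62 km/s

Stage wet mass = m₀ − payload = 91,800 − 966 = 90,834 kg.
Stage dry mass = ε × stage wet mass = 0.116 × 90,834 = 10,536.7 kg.
Burnout mass m_f = stage dry + payload = 10,536.7 + 966 = 11,502.7 kg.
From the ideal rocket equation, Δv = v_e · ln(91,800/11,502.7) = 4150.0 × ln(7.981) = 4150.0 × 2.0770 ≈ 8620 m/s.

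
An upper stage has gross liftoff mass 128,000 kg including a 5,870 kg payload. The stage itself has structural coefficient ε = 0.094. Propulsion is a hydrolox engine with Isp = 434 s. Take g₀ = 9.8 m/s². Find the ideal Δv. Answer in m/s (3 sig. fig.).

Stage wet mass = m₀ − payload = 128,000 − 5,870 = 122,130 kg.
Stage dry mass = ε × stage wet mass = 0.094 × 122,130 = 11,480.2 kg.
Burnout mass m_f = stage dry + payload = 11,480.2 + 5,870 = 17,350.2 kg.
v_e = Isp · g₀ = 434 × 9.8 = 4253.2 m/s.
Using Δv = v_e ln(m₀/m_f): Δv = v_e · ln(128,000/17,350.2) = 4253.2 × ln(7.377) = 4253.2 × 1.9984 ≈ 8500 m/s.

Δv ≈ 8500 m/s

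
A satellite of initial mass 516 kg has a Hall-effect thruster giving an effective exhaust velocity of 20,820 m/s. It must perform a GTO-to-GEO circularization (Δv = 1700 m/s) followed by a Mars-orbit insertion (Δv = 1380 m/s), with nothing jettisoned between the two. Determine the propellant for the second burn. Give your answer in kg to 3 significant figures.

After the first burn: m = 516 × exp(−1700/20820.0) = 516 × 0.92159 = 475.54 kg.
After the second burn: m = 475.54 × exp(−1380/20820.0) = 475.54 × 0.93587 = 445.044 kg.
Second-burn propellant = 475.54 − 445.044 = 30.496 kg.

propellant for the second burn ≈ 30.5 kg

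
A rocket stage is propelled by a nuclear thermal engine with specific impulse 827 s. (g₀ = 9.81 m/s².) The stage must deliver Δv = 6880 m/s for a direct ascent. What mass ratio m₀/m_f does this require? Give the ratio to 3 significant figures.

v_e = Isp · g₀ = 827 × 9.81 = 8112.9 m/s.
By the Tsiolkovsky rocket equation, m₀/m_f = exp(Δv / v_e) = exp(6880 / 8112.9) = exp(0.8480) = 2.3351.

mass ratio ≈ 2.34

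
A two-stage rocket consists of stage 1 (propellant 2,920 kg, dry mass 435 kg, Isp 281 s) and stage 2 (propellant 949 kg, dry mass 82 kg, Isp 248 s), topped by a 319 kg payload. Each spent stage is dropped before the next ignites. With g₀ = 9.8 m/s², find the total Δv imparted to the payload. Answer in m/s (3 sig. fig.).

Ignition mass of stage 1 = 2,920+435 + 949+82 + 319 = 4,705 kg.
Stage 1: m₀ = 4,705 kg, m_f = 4,705 − 2,920 = 1,785 kg; Δv = 281×9.8×ln(2.636) = 2753.8×0.9692 ≈ 2669 m/s.
Stage 2: m₀ = 1,350 kg, m_f = 1,350 − 949 = 401 kg; Δv = 248×9.8×ln(3.367) = 2430.4×1.2139 ≈ 2950 m/s.
Total Δv = 2669 + 2950 = 5619 m/s.

Δv ≈ 5620 m/s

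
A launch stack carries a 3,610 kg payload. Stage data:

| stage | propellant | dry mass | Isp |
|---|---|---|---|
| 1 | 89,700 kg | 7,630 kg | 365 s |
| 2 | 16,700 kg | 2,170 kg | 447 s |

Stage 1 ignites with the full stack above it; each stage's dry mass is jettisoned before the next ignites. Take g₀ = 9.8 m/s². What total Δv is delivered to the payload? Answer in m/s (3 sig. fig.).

Δv ≈ 10900 m/s

Ignition mass of stage 1 = 89,700+7,630 + 16,700+2,170 + 3,610 = 119,810 kg.
Stage 1: m₀ = 119,810 kg, m_f = 119,810 − 89,700 = 30,110 kg; Δv = 365×9.8×ln(3.979) = 3577.0×1.3810 ≈ 4940 m/s.
Stage 2: m₀ = 22,480 kg, m_f = 22,480 − 16,700 = 5,780 kg; Δv = 447×9.8×ln(3.889) = 4380.6×1.3582 ≈ 5950 m/s.
Total Δv = 4940 + 5950 = 10890 m/s.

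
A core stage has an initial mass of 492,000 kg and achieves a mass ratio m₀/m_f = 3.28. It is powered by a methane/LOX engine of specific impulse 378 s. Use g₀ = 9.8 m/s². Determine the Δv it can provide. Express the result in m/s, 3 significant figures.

Δv ≈ 4400 m/s

v_e = Isp · g₀ = 378 × 9.8 = 3704.4 m/s.
By the Tsiolkovsky rocket equation, Δv = v_e · ln(3.28) = 3704.4 × 1.1878 ≈ 4400.2 m/s.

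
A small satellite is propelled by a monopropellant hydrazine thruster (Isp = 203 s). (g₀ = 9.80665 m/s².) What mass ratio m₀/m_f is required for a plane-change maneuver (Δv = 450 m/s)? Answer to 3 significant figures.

mass ratio ≈ 1.25

v_e = Isp · g₀ = 203 × 9.80665 = 1990.7 m/s.
m₀/m_f = exp(Δv / v_e) = exp(450 / 1990.7) = exp(0.2260) = 1.2536.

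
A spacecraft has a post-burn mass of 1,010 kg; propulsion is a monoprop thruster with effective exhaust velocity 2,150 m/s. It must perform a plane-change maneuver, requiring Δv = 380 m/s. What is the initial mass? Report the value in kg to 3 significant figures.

Using Δv = v_e ln(m₀/m_f): m₀/m_f = exp(Δv / v_e) = exp(380 / 2150.0) = exp(0.1767) = 1.1933.
m₀ = m_f × 1.1933 = 1,010 × 1.1933 = 1,205.23 kg.

initial mass ≈ 1210 kg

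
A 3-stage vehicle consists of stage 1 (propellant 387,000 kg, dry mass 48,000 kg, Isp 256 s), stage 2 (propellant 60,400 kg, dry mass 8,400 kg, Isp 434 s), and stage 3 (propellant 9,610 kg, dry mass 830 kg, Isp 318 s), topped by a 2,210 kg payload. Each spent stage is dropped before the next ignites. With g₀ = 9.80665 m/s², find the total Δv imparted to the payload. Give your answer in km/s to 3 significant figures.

Ignition mass of stage 1 = 387,000+48,000 + 60,400+8,400 + 9,610+830 + 2,210 = 516,450 kg.
Stage 1: m₀ = 516,450 kg, m_f = 516,450 − 387,000 = 129,450 kg; Δv = 256×9.80665×ln(3.99) = 2510.5×1.3837 ≈ 3474 m/s.
Stage 2: m₀ = 81,450 kg, m_f = 81,450 − 60,400 = 21,050 kg; Δv = 434×9.80665×ln(3.869) = 4256.1×1.3531 ≈ 5759 m/s.
Stage 3: m₀ = 12,650 kg, m_f = 12,650 − 9,610 = 3,040 kg; Δv = 318×9.80665×ln(4.161) = 3118.5×1.4258 ≈ 4446 m/s.
Total Δv = 3474 + 5759 + 4446 = 13679 m/s.

Δv ≈ 13.7 km/s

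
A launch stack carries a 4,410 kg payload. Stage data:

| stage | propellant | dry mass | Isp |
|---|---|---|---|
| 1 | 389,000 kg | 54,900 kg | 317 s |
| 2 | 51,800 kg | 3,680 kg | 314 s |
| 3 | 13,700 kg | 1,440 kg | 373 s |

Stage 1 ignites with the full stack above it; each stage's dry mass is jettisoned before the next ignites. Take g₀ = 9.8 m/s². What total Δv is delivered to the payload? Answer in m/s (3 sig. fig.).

Ignition mass of stage 1 = 389,000+54,900 + 51,800+3,680 + 13,700+1,440 + 4,410 = 518,930 kg.
Stage 1: m₀ = 518,930 kg, m_f = 518,930 − 389,000 = 129,930 kg; Δv = 317×9.8×ln(3.994) = 3106.6×1.3848 ≈ 4302 m/s.
Stage 2: m₀ = 75,030 kg, m_f = 75,030 − 51,800 = 23,230 kg; Δv = 314×9.8×ln(3.23) = 3077.2×1.1724 ≈ 3608 m/s.
Stage 3: m₀ = 19,550 kg, m_f = 19,550 − 13,700 = 5,850 kg; Δv = 373×9.8×ln(3.342) = 3655.4×1.2065 ≈ 4410 m/s.
Total Δv = 4302 + 3608 + 4410 = 12320 m/s.

Δv ≈ 12300 m/s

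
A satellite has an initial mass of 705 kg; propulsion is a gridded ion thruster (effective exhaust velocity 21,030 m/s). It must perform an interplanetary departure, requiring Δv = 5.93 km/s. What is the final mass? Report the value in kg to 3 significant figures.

m₀/m_f = exp(Δv / v_e) = exp(5930 / 21030.0) = exp(0.2820) = 1.3257.
m_f = m₀ / 1.3257 = 705 / 1.3257 = 531.795 kg.

final mass ≈ 532 kg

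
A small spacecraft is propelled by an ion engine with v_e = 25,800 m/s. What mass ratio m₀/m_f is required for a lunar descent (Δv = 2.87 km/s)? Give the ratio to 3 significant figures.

mass ratio ≈ 1.12

By the Tsiolkovsky rocket equation, m₀/m_f = exp(Δv / v_e) = exp(2870 / 25800.0) = exp(0.1112) = 1.1177.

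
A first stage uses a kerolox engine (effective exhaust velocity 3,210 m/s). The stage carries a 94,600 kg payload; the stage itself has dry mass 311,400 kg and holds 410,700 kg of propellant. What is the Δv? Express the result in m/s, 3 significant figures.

m₀ = payload + dry + propellant = 94,600 + 311,400 + 410,700 = 816,700 kg.
m_f = payload + dry = 94,600 + 311,400 = 406,000 kg.
Δv = v_e · ln(m₀/m_f) = 3210.0 × ln(2.012) = 3210.0 × 0.6989 ≈ 2243.5 m/s.

Δv ≈ 2240 m/s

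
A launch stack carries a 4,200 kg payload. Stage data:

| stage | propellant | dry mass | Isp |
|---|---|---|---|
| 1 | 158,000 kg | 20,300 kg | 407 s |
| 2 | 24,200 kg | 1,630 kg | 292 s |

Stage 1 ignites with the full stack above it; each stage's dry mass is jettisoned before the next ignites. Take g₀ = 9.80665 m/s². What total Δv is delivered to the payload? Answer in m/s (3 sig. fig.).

Δv ≈ 10400 m/s

Ignition mass of stage 1 = 158,000+20,300 + 24,200+1,630 + 4,200 = 208,330 kg.
Stage 1: m₀ = 208,330 kg, m_f = 208,330 − 158,000 = 50,330 kg; Δv = 407×9.80665×ln(4.139) = 3991.3×1.4205 ≈ 5670 m/s.
Stage 2: m₀ = 30,030 kg, m_f = 30,030 − 24,200 = 5,830 kg; Δv = 292×9.80665×ln(5.151) = 2863.5×1.6392 ≈ 4694 m/s.
Total Δv = 5670 + 4694 = 10364 m/s.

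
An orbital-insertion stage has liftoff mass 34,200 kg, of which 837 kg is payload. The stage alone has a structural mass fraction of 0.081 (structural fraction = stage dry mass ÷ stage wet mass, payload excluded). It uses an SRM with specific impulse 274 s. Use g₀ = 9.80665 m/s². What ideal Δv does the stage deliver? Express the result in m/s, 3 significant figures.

Stage wet mass = m₀ − payload = 34,200 − 837 = 33,363 kg.
Stage dry mass = ε × stage wet mass = 0.081 × 33,363 = 2,702.4 kg.
Burnout mass m_f = stage dry + payload = 2,702.4 + 837 = 3,539.4 kg.
v_e = Isp · g₀ = 274 × 9.80665 = 2687.0 m/s.
Δv = v_e · ln(34,200/3,539.4) = 2687.0 × ln(9.663) = 2687.0 × 2.2683 ≈ 6095 m/s.

Δv ≈ 6090 m/s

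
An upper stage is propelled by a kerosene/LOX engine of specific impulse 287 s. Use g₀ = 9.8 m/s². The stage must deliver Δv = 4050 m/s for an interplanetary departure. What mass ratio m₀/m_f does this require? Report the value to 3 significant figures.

mass ratio ≈ 4.22

v_e = Isp · g₀ = 287 × 9.8 = 2812.6 m/s.
Using Δv = v_e ln(m₀/m_f): m₀/m_f = exp(Δv / v_e) = exp(4050 / 2812.6) = exp(1.4399) = 4.2205.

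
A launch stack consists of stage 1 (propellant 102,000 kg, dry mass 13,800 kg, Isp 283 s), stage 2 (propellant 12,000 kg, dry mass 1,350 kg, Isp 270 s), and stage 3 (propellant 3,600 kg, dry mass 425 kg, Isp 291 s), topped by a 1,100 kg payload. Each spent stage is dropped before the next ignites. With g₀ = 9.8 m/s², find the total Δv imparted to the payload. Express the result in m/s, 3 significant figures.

Δv ≈ 10200 m/s

Ignition mass of stage 1 = 102,000+13,800 + 12,000+1,350 + 3,600+425 + 1,100 = 134,275 kg.
Stage 1: m₀ = 134,275 kg, m_f = 134,275 − 102,000 = 32,275 kg; Δv = 283×9.8×ln(4.16) = 2773.4×1.4256 ≈ 3954 m/s.
Stage 2: m₀ = 18,475 kg, m_f = 18,475 − 12,000 = 6,475 kg; Δv = 270×9.8×ln(2.853) = 2646.0×1.0485 ≈ 2774 m/s.
Stage 3: m₀ = 5,125 kg, m_f = 5,125 − 3,600 = 1,525 kg; Δv = 291×9.8×ln(3.361) = 2851.8×1.2121 ≈ 3457 m/s.
Total Δv = 3954 + 2774 + 3457 = 10185 m/s.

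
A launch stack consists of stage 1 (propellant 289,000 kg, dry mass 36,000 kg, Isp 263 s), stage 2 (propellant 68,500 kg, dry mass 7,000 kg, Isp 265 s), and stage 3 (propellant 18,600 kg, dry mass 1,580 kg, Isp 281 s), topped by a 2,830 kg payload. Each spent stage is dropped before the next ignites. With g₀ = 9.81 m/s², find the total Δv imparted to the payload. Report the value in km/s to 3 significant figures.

Δv ≈ 10.6 km/s

Ignition mass of stage 1 = 289,000+36,000 + 68,500+7,000 + 18,600+1,580 + 2,830 = 423,510 kg.
Stage 1: m₀ = 423,510 kg, m_f = 423,510 − 289,000 = 134,510 kg; Δv = 263×9.81×ln(3.149) = 2580.0×1.1469 ≈ 2959 m/s.
Stage 2: m₀ = 98,510 kg, m_f = 98,510 − 68,500 = 30,010 kg; Δv = 265×9.81×ln(3.283) = 2599.7×1.1886 ≈ 3090 m/s.
Stage 3: m₀ = 23,010 kg, m_f = 23,010 − 18,600 = 4,410 kg; Δv = 281×9.81×ln(5.218) = 2756.6×1.6521 ≈ 4554 m/s.
Total Δv = 2959 + 3090 + 4554 = 10603 m/s.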